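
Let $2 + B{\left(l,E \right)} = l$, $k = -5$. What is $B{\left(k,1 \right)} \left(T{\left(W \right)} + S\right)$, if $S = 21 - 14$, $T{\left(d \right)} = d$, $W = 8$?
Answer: $-105$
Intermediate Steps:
$B{\left(l,E \right)} = -2 + l$
$S = 7$
$B{\left(k,1 \right)} \left(T{\left(W \right)} + S\right) = \left(-2 - 5\right) \left(8 + 7\right) = \left(-7\right) 15 = -105$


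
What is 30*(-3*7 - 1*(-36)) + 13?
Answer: 463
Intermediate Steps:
30*(-3*7 - 1*(-36)) + 13 = 30*(-21 + 36) + 13 = 30*15 + 13 = 450 + 13 = 463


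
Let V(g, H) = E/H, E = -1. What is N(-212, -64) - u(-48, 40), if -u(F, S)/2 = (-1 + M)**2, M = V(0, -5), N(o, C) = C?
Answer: -1568/25 ≈ -62.720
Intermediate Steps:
V(g, H) = -1/H
M = 1/5 (M = -1/(-5) = -1*(-1/5) = 1/5 ≈ 0.20000)
u(F, S) = -32/25 (u(F, S) = -2*(-1 + 1/5)**2 = -2*(-4/5)**2 = -2*16/25 = -32/25)
N(-212, -64) - u(-48, 40) = -64 - 1*(-32/25) = -64 + 32/25 = -1568/25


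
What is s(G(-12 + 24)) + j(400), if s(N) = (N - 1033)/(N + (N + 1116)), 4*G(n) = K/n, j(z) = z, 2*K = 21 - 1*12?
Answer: 14254147/35718 ≈ 399.07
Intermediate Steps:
K = 9/2 (K = (21 - 1*12)/2 = (21 - 12)/2 = (½)*9 = 9/2 ≈ 4.5000)
G(n) = 9/(8*n) (G(n) = (9/(2*n))/4 = 9/(8*n))
s(N) = (-1033 + N)/(1116 + 2*N) (s(N) = (-1033 + N)/(N + (1116 + N)) = (-1033 + N)/(1116 + 2*N))
s(G(-12 + 24)) + j(400) = (-1033 + 9/(8*(-12 + 24)))/(2*(558 + 9/(8*(-12 + 24)))) + 400 = (-1033 + (9/8)/12)/(2*(558 + (9/8)/12)) + 400 = (-1033 + (9/8)*(1/12))/(2*(558 + (9/8)*(1/12))) + 400 = (-1033 + 3/32)/(2*(558 + 3/32)) + 400 = (½)*(-33053/32)/(17859/32) + 400 = (½)*(32/17859)*(-33053/32) + 400 = -33053/35718 + 400 = 14254147/35718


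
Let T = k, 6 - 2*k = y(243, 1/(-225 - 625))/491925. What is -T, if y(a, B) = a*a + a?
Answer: -482043/163975 ≈ -2.9397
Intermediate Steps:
y(a, B) = a + a² (y(a, B) = a² + a = a + a²)
k = 482043/163975 (k = 3 - 243*(1 + 243)/(2*491925) = 3 - 243*244/(2*491925) = 3 - 29646/491925 = 3 - ½*19764/163975 = 3 - 9882/163975 = 482043/163975 ≈ 2.9397)
T = 482043/163975 ≈ 2.9397
-T = -1*482043/163975 = -482043/163975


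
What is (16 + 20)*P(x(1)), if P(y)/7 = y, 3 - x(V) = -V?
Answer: 1008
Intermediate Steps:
x(V) = 3 + V (x(V) = 3 - (-1)*V = 3 + V)
P(y) = 7*y
(16 + 20)*P(x(1)) = (16 + 20)*(7*(3 + 1)) = 36*(7*4) = 36*28 = 1008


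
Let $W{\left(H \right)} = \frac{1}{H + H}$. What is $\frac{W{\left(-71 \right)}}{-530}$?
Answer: $\frac{1}{75260} \approx 1.3287 \cdot 10^{-5}$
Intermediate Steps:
$W{\left(H \right)} = \frac{1}{2 H}$
$\frac{W{\left(-71 \right)}}{-530} = \frac{\frac{1}{2} \frac{1}{-71}}{-530} = \frac{1}{2} \left(- \frac{1}{71}\right) \left(- \frac{1}{530}\right) = \left(- \frac{1}{142}\right) \left(- \frac{1}{530}\right) = \frac{1}{75260}$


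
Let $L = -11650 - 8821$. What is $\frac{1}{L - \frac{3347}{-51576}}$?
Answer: $- \frac{51576}{1055808949} \approx -4.885 \cdot 10^{-5}$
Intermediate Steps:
$L = -20471$
$\frac{1}{L - \frac{3347}{-51576}} = \frac{1}{-20471 - \frac{3347}{-51576}} = \frac{1}{-20471 - - \frac{3347}{51576}} = \frac{1}{-20471 + \frac{3347}{51576}} = \frac{1}{- \frac{1055808949}{51576}} = - \frac{51576}{1055808949}$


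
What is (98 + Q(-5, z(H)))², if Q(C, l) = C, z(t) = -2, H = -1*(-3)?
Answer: 8649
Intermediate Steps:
H = 3
(98 + Q(-5, z(H)))² = (98 - 5)² = 93² = 8649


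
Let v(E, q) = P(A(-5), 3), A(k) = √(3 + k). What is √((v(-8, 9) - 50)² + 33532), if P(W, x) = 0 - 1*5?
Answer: √36557 ≈ 191.20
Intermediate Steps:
P(W, x) = -5 (P(W, x) = 0 - 5 = -5)
v(E, q) = -5
√((v(-8, 9) - 50)² + 33532) = √((-5 - 50)² + 33532) = √((-55)² + 33532) = √(3025 + 33532) = √36557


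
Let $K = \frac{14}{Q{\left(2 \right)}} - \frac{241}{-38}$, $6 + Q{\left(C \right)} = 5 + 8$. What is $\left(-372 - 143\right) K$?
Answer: $- \frac{163255}{38} \approx -4296.2$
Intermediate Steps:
$Q{\left(C \right)} = 7$ ($Q{\left(C \right)} = -6 + \left(5 + 8\right) = -6 + 13 = 7$)
$K = \frac{317}{38}$ ($K = \frac{14}{7} - \frac{241}{-38} = 14 \cdot \frac{1}{7} - - \frac{241}{38} = 2 + \frac{241}{38} = \frac{317}{38} \approx 8.3421$)
$\left(-372 - 143\right) K = \left(-372 - 143\right) \frac{317}{38} = \left(-515\right) \frac{317}{38} = - \frac{163255}{38}$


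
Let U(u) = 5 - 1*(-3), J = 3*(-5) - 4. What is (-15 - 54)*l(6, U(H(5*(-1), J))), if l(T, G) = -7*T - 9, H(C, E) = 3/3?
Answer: 3519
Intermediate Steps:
J = -19 (J = -15 - 4 = -19)
H(C, E) = 1 (H(C, E) = 3*(1/3) = 1)
U(u) = 8 (U(u) = 5 + 3 = 8)
l(T, G) = -9 - 7*T
(-15 - 54)*l(6, U(H(5*(-1), J))) = (-15 - 54)*(-9 - 7*6) = -69*(-9 - 42) = -69*(-51) = 3519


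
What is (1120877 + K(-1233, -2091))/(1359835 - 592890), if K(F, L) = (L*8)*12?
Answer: 920141/766945 ≈ 1.1997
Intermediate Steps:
K(F, L) = 96*L (K(F, L) = (8*L)*12 = 96*L)
(1120877 + K(-1233, -2091))/(1359835 - 592890) = (1120877 + 96*(-2091))/(1359835 - 592890) = (1120877 - 200736)/766945 = 920141*(1/766945) = 920141/766945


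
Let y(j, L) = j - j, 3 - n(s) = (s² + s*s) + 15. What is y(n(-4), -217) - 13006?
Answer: -13006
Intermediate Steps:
n(s) = -12 - 2*s² (n(s) = 3 - ((s² + s*s) + 15) = 3 - ((s² + s²) + 15) = 3 - (2*s² + 15) = 3 - (15 + 2*s²) = 3 + (-15 - 2*s²) = -12 - 2*s²)
y(j, L) = 0
y(n(-4), -217) - 13006 = 0 - 13006 = -13006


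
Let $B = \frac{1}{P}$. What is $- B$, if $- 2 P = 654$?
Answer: $\frac{1}{327} \approx 0.0030581$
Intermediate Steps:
$P = -327$ ($P = \left(- \frac{1}{2}\right) 654 = -327$)
$B = - \frac{1}{327}$ ($B = \frac{1}{-327} = - \frac{1}{327} \approx -0.0030581$)
$- B = \left(-1\right) \left(- \frac{1}{327}\right) = \frac{1}{327}$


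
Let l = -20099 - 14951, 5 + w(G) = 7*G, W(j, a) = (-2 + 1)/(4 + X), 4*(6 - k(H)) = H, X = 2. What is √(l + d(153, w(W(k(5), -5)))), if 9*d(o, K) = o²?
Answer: I*√32449 ≈ 180.14*I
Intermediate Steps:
k(H) = 6 - H/4
W(j, a) = -⅙ (W(j, a) = (-2 + 1)/(4 + 2) = -1/6 = -1*⅙ = -⅙)
w(G) = -5 + 7*G
l = -35050
d(o, K) = o²/9
√(l + d(153, w(W(k(5), -5)))) = √(-35050 + (⅑)*153²) = √(-35050 + (⅑)*23409) = √(-35050 + 2601) = √(-32449) = I*√32449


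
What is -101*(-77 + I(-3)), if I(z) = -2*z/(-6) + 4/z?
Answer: 24038/3 ≈ 8012.7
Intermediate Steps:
I(z) = 4/z + z/3 (I(z) = -2*z*(-⅙) + 4/z = z/3 + 4/z = 4/z + z/3)
-101*(-77 + I(-3)) = -101*(-77 + (4/(-3) + (⅓)*(-3))) = -101*(-77 + (4*(-⅓) - 1)) = -101*(-77 + (-4/3 - 1)) = -101*(-77 - 7/3) = -101*(-238/3) = 24038/3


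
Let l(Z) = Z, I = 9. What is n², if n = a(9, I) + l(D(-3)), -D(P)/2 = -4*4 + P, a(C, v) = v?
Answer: 2209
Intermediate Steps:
D(P) = 32 - 2*P (D(P) = -2*(-4*4 + P) = -2*(-16 + P) = 32 - 2*P)
n = 47 (n = 9 + (32 - 2*(-3)) = 9 + (32 + 6) = 9 + 38 = 47)
n² = 47² = 2209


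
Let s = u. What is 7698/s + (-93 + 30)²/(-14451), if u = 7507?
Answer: 27149505/36161219 ≈ 0.75079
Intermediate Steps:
s = 7507
7698/s + (-93 + 30)²/(-14451) = 7698/7507 + (-93 + 30)²/(-14451) = 7698*(1/7507) + (-63)²*(-1/14451) = 7698/7507 + 3969*(-1/14451) = 7698/7507 - 1323/4817 = 27149505/36161219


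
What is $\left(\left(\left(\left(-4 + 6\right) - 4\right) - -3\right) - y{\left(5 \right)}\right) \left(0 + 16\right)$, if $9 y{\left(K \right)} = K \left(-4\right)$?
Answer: $\frac{464}{9} \approx 51.556$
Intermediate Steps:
$y{\left(K \right)} = - \frac{4 K}{9}$ ($y{\left(K \right)} = \frac{K \left(-4\right)}{9} = \frac{\left(-4\right) K}{9} = - \frac{4 K}{9}$)
$\left(\left(\left(\left(-4 + 6\right) - 4\right) - -3\right) - y{\left(5 \right)}\right) \left(0 + 16\right) = \left(\left(\left(\left(-4 + 6\right) - 4\right) - -3\right) - \left(- \frac{4}{9}\right) 5\right) \left(0 + 16\right) = \left(\left(\left(2 - 4\right) + 3\right) - - \frac{20}{9}\right) 16 = \left(\left(-2 + 3\right) + \frac{20}{9}\right) 16 = \left(1 + \frac{20}{9}\right) 16 = \frac{29}{9} \cdot 16 = \frac{464}{9}$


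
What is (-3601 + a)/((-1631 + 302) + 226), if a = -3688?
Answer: 7289/1103 ≈ 6.6083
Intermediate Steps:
(-3601 + a)/((-1631 + 302) + 226) = (-3601 - 3688)/((-1631 + 302) + 226) = -7289/(-1329 + 226) = -7289/(-1103) = -7289*(-1/1103) = 7289/1103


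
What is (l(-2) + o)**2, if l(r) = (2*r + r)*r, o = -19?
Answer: 49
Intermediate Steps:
l(r) = 3*r**2 (l(r) = (3*r)*r = 3*r**2)
(l(-2) + o)**2 = (3*(-2)**2 - 19)**2 = (3*4 - 19)**2 = (12 - 19)**2 = (-7)**2 = 49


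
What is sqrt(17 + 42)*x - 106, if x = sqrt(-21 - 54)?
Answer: -106 + 5*I*sqrt(177) ≈ -106.0 + 66.521*I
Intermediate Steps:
x = 5*I*sqrt(3) (x = sqrt(-75) = 5*I*sqrt(3) ≈ 8.6602*I)
sqrt(17 + 42)*x - 106 = sqrt(17 + 42)*(5*I*sqrt(3)) - 106 = sqrt(59)*(5*I*sqrt(3)) - 106 = 5*I*sqrt(177) - 106 = -106 + 5*I*sqrt(177)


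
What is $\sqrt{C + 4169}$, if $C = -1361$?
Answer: $6 \sqrt{78} \approx 52.991$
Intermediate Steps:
$\sqrt{C + 4169} = \sqrt{-1361 + 4169} = \sqrt{2808} = 6 \sqrt{78}$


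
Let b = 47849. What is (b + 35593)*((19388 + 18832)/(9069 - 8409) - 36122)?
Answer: -33101858610/11 ≈ -3.0093e+9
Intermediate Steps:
(b + 35593)*((19388 + 18832)/(9069 - 8409) - 36122) = (47849 + 35593)*((19388 + 18832)/(9069 - 8409) - 36122) = 83442*(38220/660 - 36122) = 83442*(38220*(1/660) - 36122) = 83442*(637/11 - 36122) = 83442*(-396705/11) = -33101858610/11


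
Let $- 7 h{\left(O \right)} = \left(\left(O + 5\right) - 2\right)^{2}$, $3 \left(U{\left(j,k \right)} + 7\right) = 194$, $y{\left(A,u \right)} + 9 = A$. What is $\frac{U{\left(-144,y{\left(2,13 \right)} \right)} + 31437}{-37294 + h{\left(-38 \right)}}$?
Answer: $- \frac{94484}{112407} \approx -0.84055$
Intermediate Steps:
$y{\left(A,u \right)} = -9 + A$
$U{\left(j,k \right)} = \frac{173}{3}$ ($U{\left(j,k \right)} = -7 + \frac{1}{3} \cdot 194 = -7 + \frac{194}{3} = \frac{173}{3}$)
$h{\left(O \right)} = - \frac{\left(3 + O\right)^{2}}{7}$ ($h{\left(O \right)} = - \frac{\left(\left(O + 5\right) - 2\right)^{2}}{7} = - \frac{\left(\left(5 + O\right) - 2\right)^{2}}{7} = - \frac{\left(3 + O\right)^{2}}{7}$)
$\frac{U{\left(-144,y{\left(2,13 \right)} \right)} + 31437}{-37294 + h{\left(-38 \right)}} = \frac{\frac{173}{3} + 31437}{-37294 - \frac{\left(3 - 38\right)^{2}}{7}} = \frac{94484}{3 \left(-37294 - \frac{\left(-35\right)^{2}}{7}\right)} = \frac{94484}{3 \left(-37294 - 175\right)} = \frac{94484}{3 \left(-37469\right)} = \frac{94484}{3} \left(- \frac{1}{37469}\right) = - \frac{94484}{112407}$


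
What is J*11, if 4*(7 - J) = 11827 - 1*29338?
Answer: 192929/4 ≈ 48232.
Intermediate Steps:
J = 17539/4 (J = 7 - (11827 - 1*29338)/4 = 7 - (11827 - 29338)/4 = 7 - ¼*(-17511) = 7 + 17511/4 = 17539/4 ≈ 4384.8)
J*11 = (17539/4)*11 = 192929/4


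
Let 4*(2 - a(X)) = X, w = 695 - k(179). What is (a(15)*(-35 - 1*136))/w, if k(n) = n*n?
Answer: -171/17912 ≈ -0.0095467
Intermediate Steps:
k(n) = n²
w = -31346 (w = 695 - 1*179² = 695 - 1*32041 = 695 - 32041 = -31346)
a(X) = 2 - X/4
(a(15)*(-35 - 1*136))/w = ((2 - ¼*15)*(-35 - 1*136))/(-31346) = ((2 - 15/4)*(-35 - 136))*(-1/31346) = -7/4*(-171)*(-1/31346) = (1197/4)*(-1/31346) = -171/17912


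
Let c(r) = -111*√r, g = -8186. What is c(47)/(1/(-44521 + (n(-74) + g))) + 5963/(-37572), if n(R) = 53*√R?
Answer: -5963/37572 + 5850477*√47 - 5883*I*√3478 ≈ 4.0109e+7 - 3.4695e+5*I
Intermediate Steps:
c(47)/(1/(-44521 + (n(-74) + g))) + 5963/(-37572) = (-111*√47)/(1/(-44521 + (53*√(-74) - 8186))) + 5963/(-37572) = (-111*√47)/(1/(-44521 + (53*(I*√74) - 8186))) + 5963*(-1/37572) = (-111*√47)/(1/(-44521 + (53*I*√74 - 8186))) - 5963/37572 = (-111*√47)/(1/(-44521 + (-8186 + 53*I*√74))) - 5963/37572 = (-111*√47)/(1/(-52707 + 53*I*√74)) - 5963/37572 = (-111*√47)*(-52707 + 53*I*√74) - 5963/37572 = -111*√47*(-52707 + 53*I*√74) - 5963/37572 = -5963/37572 - 111*√47*(-52707 + 53*I*√74)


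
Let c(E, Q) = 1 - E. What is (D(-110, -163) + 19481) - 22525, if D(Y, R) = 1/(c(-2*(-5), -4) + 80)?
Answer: -216123/71 ≈ -3044.0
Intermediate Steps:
D(Y, R) = 1/71 (D(Y, R) = 1/((1 - (-2)*(-5)) + 80) = 1/((1 - 1*10) + 80) = 1/((1 - 10) + 80) = 1/(-9 + 80) = 1/71)
(D(-110, -163) + 19481) - 22525 = (1/71 + 19481) - 22525 = 1383152/71 - 22525 = -216123/71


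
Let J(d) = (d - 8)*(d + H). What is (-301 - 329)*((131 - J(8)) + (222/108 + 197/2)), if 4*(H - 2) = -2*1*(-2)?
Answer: -145880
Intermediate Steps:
H = 3 (H = 2 + (-2*1*(-2))/4 = 2 + (-2*(-2))/4 = 2 + (1/4)*4 = 2 + 1 = 3)
J(d) = (-8 + d)*(3 + d) (J(d) = (d - 8)*(d + 3) = (-8 + d)*(3 + d))
(-301 - 329)*((131 - J(8)) + (222/108 + 197/2)) = (-301 - 329)*((131 - (-24 + 8**2 - 5*8)) + (222/108 + 197/2)) = -630*((131 - (-24 + 64 - 40)) + (222*(1/108) + 197*(1/2))) = -630*((131 - 1*0) + (37/18 + 197/2)) = -630*((131 + 0) + 905/9) = -630*(131 + 905/9) = -630*2084/9 = -145880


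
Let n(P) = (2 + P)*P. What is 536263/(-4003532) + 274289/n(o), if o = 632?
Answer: 16985589227/30849369808 ≈ 0.55060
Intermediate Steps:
n(P) = P*(2 + P)
536263/(-4003532) + 274289/n(o) = 536263/(-4003532) + 274289/((632*(2 + 632))) = 536263*(-1/4003532) + 274289/((632*634)) = -41251/307964 + 274289/400688 = 16985589227/30849369808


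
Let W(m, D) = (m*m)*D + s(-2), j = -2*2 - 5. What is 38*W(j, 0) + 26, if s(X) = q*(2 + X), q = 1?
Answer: 26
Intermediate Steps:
j = -9 (j = -4 - 5 = -9)
s(X) = 2 + X (s(X) = 1*(2 + X) = 2 + X)
W(m, D) = D*m² (W(m, D) = (m*m)*D + (2 - 2) = m²*D + 0 = D*m² + 0 = D*m²)
38*W(j, 0) + 26 = 38*(0*(-9)²) + 26 = 38*(0*81) + 26 = 38*0 + 26 = 0 + 26 = 26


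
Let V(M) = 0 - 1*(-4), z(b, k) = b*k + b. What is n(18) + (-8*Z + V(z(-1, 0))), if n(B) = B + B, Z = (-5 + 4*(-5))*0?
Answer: 40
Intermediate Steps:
Z = 0 (Z = (-5 - 20)*0 = -25*0 = 0)
z(b, k) = b + b*k
V(M) = 4 (V(M) = 0 + 4 = 4)
n(B) = 2*B
n(18) + (-8*Z + V(z(-1, 0))) = 2*18 + (-8*0 + 4) = 36 + (0 + 4) = 36 + 4 = 40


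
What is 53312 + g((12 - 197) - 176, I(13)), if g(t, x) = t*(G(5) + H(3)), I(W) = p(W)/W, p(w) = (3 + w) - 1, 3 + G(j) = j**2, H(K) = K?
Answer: 44287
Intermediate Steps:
G(j) = -3 + j**2
p(w) = 2 + w
I(W) = (2 + W)/W
g(t, x) = 25*t (g(t, x) = t*((-3 + 5**2) + 3) = t*((-3 + 25) + 3) = t*(22 + 3) = t*25 = 25*t)
53312 + g((12 - 197) - 176, I(13)) = 53312 + 25*((12 - 197) - 176) = 53312 + 25*(-185 - 176) = 53312 + 25*(-361) = 53312 - 9025 = 44287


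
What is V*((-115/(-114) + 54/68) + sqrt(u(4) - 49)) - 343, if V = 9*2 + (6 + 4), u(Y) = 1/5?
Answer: -283451/969 + 56*I*sqrt(305)/5 ≈ -292.52 + 195.6*I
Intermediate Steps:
u(Y) = 1/5 (u(Y) = 1*(1/5) = 1/5)
V = 28 (V = 18 + 10 = 28)
V*((-115/(-114) + 54/68) + sqrt(u(4) - 49)) - 343 = 28*((-115/(-114) + 54/68) + sqrt(1/5 - 49)) - 343 = 28*((-115*(-1/114) + 54*(1/68)) + sqrt(-244/5)) - 343 = 28*((115/114 + 27/34) + 2*I*sqrt(305)/5) - 343 = 28*(1747/969 + 2*I*sqrt(305)/5) - 343 = (48916/969 + 56*I*sqrt(305)/5) - 343 = -283451/969 + 56*I*sqrt(305)/5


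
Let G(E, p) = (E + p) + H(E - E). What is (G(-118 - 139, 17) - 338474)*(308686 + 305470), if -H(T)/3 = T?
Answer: -208023235384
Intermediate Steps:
H(T) = -3*T
G(E, p) = E + p (G(E, p) = (E + p) - 3*(E - E) = (E + p) - 3*0 = (E + p) + 0 = E + p)
(G(-118 - 139, 17) - 338474)*(308686 + 305470) = (((-118 - 139) + 17) - 338474)*(308686 + 305470) = ((-257 + 17) - 338474)*614156 = (-240 - 338474)*614156 = -338714*614156 = -208023235384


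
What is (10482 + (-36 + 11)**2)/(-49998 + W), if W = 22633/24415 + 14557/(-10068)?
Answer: -2730214113540/12290146919671 ≈ -0.22215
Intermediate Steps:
W = -127540111/245810220 (W = 22633*(1/24415) + 14557*(-1/10068) = 22633/24415 - 14557/10068 = -127540111/245810220 ≈ -0.51886)
(10482 + (-36 + 11)**2)/(-49998 + W) = (10482 + (-36 + 11)**2)/(-49998 - 127540111/245810220) = (10482 + (-25)**2)/(-12290146919671/245810220) = (10482 + 625)*(-245810220/12290146919671) = 11107*(-245810220/12290146919671) = -2730214113540/12290146919671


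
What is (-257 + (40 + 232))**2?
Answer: 225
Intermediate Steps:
(-257 + (40 + 232))**2 = (-257 + 272)**2 = 15**2 = 225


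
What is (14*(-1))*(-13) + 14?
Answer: 196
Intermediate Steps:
(14*(-1))*(-13) + 14 = -14*(-13) + 14 = 182 + 14 = 196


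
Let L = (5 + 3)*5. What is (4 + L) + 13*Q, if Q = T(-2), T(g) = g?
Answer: 18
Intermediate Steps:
Q = -2
L = 40 (L = 8*5 = 40)
(4 + L) + 13*Q = (4 + 40) + 13*(-2) = 44 - 26 = 18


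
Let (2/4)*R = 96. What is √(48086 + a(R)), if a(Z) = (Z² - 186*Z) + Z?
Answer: √49430 ≈ 222.33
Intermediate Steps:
R = 192 (R = 2*96 = 192)
a(Z) = Z² - 185*Z
√(48086 + a(R)) = √(48086 + 192*(-185 + 192)) = √(48086 + 192*7) = √(48086 + 1344) = √49430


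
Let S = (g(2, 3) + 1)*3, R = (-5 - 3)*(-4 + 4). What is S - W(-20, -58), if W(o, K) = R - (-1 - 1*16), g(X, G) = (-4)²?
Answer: 34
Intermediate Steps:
g(X, G) = 16
R = 0 (R = -8*0 = 0)
W(o, K) = 17 (W(o, K) = 0 - (-1 - 1*16) = 0 - (-1 - 16) = 0 - 1*(-17) = 0 + 17 = 17)
S = 51 (S = (16 + 1)*3 = 17*3 = 51)
S - W(-20, -58) = 51 - 1*17 = 51 - 17 = 34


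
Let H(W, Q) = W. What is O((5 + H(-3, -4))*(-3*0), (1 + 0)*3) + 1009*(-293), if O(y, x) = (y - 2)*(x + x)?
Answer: -295649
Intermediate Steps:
O(y, x) = 2*x*(-2 + y) (O(y, x) = (-2 + y)*(2*x) = 2*x*(-2 + y))
O((5 + H(-3, -4))*(-3*0), (1 + 0)*3) + 1009*(-293) = 2*((1 + 0)*3)*(-2 + (5 - 3)*(-3*0)) + 1009*(-293) = 2*(1*3)*(-2 + 2*0) - 295637 = 2*3*(-2 + 0) - 295637 = 2*3*(-2) - 295637 = -12 - 295637 = -295649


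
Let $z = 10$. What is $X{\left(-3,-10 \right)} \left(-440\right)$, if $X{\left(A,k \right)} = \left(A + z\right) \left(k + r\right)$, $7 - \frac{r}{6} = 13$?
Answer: $141680$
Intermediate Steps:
$r = -36$ ($r = 42 - 78 = -36$)
$X{\left(A,k \right)} = \left(-36 + k\right) \left(10 + A\right)$ ($X{\left(A,k \right)} = \left(A + 10\right) \left(k - 36\right) = \left(10 + A\right) \left(-36 + k\right) = \left(-36 + k\right) \left(10 + A\right)$)
$X{\left(-3,-10 \right)} \left(-440\right) = \left(-360 - -108 + 10 \left(-10\right) - -30\right) \left(-440\right) = \left(-360 + 108 - 100 + 30\right) \left(-440\right) = \left(-322\right) \left(-440\right) = 141680$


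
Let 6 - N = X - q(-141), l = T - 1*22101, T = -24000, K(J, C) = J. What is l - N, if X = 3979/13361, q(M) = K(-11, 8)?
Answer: -615884677/13361 ≈ -46096.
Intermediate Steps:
q(M) = -11
l = -46101 (l = -24000 - 1*22101 = -24000 - 22101 = -46101)
X = 3979/13361 (X = 3979*(1/13361) = 3979/13361 ≈ 0.29781)
N = -70784/13361 (N = 6 - (3979/13361 - 1*(-11)) = 6 - (3979/13361 + 11) = 6 - 1*150950/13361 = 6 - 150950/13361 = -70784/13361 ≈ -5.2978)
l - N = -46101 - 1*(-70784/13361) = -46101 + 70784/13361 = -615884677/13361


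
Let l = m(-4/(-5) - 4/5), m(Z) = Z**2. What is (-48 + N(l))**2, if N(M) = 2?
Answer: 2116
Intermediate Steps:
l = 0 (l = (-4/(-5) - 4/5)**2 = (-4*(-1/5) - 4*1/5)**2 = (4/5 - 4/5)**2 = 0**2 = 0)
(-48 + N(l))**2 = (-48 + 2)**2 = (-46)**2 = 2116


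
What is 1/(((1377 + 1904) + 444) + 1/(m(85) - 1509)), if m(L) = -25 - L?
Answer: 1619/6030774 ≈ 0.00026846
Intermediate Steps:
1/(((1377 + 1904) + 444) + 1/(m(85) - 1509)) = 1/(((1377 + 1904) + 444) + 1/((-25 - 1*85) - 1509)) = 1/((3281 + 444) + 1/((-25 - 85) - 1509)) = 1/(3725 + 1/(-110 - 1509)) = 1/(3725 + 1/(-1619)) = 1/(3725 - 1/1619) = 1/(6030774/1619) = 1619/6030774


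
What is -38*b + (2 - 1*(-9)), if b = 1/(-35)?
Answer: 423/35 ≈ 12.086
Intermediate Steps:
b = -1/35 ≈ -0.028571
-38*b + (2 - 1*(-9)) = -38*(-1/35) + (2 - 1*(-9)) = 38/35 + (2 + 9) = 38/35 + 11 = 423/35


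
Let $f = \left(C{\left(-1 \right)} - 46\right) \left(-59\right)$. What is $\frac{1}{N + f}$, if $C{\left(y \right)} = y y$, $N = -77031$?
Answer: $- \frac{1}{74376} \approx -1.3445 \cdot 10^{-5}$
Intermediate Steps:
$C{\left(y \right)} = y^{2}$
$f = 2655$ ($f = \left(\left(-1\right)^{2} - 46\right) \left(-59\right) = \left(1 - 46\right) \left(-59\right) = \left(-45\right) \left(-59\right) = 2655$)
$\frac{1}{N + f} = \frac{1}{-77031 + 2655} = \frac{1}{-74376} = - \frac{1}{74376}$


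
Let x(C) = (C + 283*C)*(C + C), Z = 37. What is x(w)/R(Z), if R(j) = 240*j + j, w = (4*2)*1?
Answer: 36352/8917 ≈ 4.0767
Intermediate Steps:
w = 8 (w = 8*1 = 8)
R(j) = 241*j
x(C) = 568*C**2 (x(C) = (284*C)*(2*C) = 568*C**2)
x(w)/R(Z) = (568*8**2)/((241*37)) = (568*64)/8917 = 36352*(1/8917) = 36352/8917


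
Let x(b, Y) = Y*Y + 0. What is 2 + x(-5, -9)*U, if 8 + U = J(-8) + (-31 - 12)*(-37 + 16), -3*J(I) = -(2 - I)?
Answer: 72767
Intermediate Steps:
J(I) = 2/3 - I/3 (J(I) = -(-1)*(2 - I)/3 = -(-2 + I)/3 = 2/3 - I/3)
U = 2695/3 (U = -8 + ((2/3 - 1/3*(-8)) + (-31 - 12)*(-37 + 16)) = -8 + ((2/3 + 8/3) - 43*(-21)) = -8 + (10/3 + 903) = -8 + 2719/3 = 2695/3 ≈ 898.33)
x(b, Y) = Y**2 (x(b, Y) = Y**2 + 0 = Y**2)
2 + x(-5, -9)*U = 2 + (-9)**2*(2695/3) = 2 + 81*(2695/3) = 2 + 72765 = 72767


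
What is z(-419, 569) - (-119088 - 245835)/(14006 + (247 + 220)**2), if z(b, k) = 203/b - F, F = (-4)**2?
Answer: -483392476/32415935 ≈ -14.912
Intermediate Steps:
F = 16
z(b, k) = -16 + 203/b (z(b, k) = 203/b - 1*16 = 203/b - 16 = -16 + 203/b)
z(-419, 569) - (-119088 - 245835)/(14006 + (247 + 220)**2) = (-16 + 203/(-419)) - (-119088 - 245835)/(14006 + (247 + 220)**2) = (-16 + 203*(-1/419)) - (-364923)/(14006 + 467**2) = (-16 - 203/419) - (-364923)/(14006 + 218089) = -6907/419 - (-364923)/232095 = -6907/419 - 1*(-121641/77365) = -6907/419 + 121641/77365 = -483392476/32415935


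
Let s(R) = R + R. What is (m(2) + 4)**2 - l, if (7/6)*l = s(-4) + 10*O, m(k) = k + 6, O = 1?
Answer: 996/7 ≈ 142.29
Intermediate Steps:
m(k) = 6 + k
s(R) = 2*R
l = 12/7 (l = 6*(2*(-4) + 10*1)/7 = 6*(-8 + 10)/7 = (6/7)*2 = 12/7 ≈ 1.7143)
(m(2) + 4)**2 - l = ((6 + 2) + 4)**2 - 1*12/7 = (8 + 4)**2 - 12/7 = 12**2 - 12/7 = 144 - 12/7 = 996/7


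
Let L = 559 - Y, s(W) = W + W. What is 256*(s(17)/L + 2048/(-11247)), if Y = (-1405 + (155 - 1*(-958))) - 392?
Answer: -553796096/13980021 ≈ -39.613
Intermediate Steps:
Y = -684 (Y = (-1405 + (155 + 958)) - 392 = (-1405 + 1113) - 392 = -292 - 392 = -684)
s(W) = 2*W
L = 1243 (L = 559 - 1*(-684) = 559 + 684 = 1243)
256*(s(17)/L + 2048/(-11247)) = 256*((2*17)/1243 + 2048/(-11247)) = 256*(34*(1/1243) + 2048*(-1/11247)) = 256*(34/1243 - 2048/11247) = 256*(-2163266/13980021) = -553796096/13980021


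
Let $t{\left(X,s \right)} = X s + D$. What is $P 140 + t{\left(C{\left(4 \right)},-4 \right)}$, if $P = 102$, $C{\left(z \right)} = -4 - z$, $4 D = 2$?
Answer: $\frac{28625}{2} \approx 14313.0$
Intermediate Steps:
$D = \frac{1}{2}$ ($D = \frac{1}{4} \cdot 2 = \frac{1}{2} \approx 0.5$)
$t{\left(X,s \right)} = \frac{1}{2} + X s$ ($t{\left(X,s \right)} = X s + \frac{1}{2} = \frac{1}{2} + X s$)
$P 140 + t{\left(C{\left(4 \right)},-4 \right)} = 102 \cdot 140 + \left(\frac{1}{2} + \left(-4 - 4\right) \left(-4\right)\right) = 14280 + \left(\frac{1}{2} + \left(-4 - 4\right) \left(-4\right)\right) = 14280 + \left(\frac{1}{2} - -32\right) = 14280 + \left(\frac{1}{2} + 32\right) = 14280 + \frac{65}{2} = \frac{28625}{2}$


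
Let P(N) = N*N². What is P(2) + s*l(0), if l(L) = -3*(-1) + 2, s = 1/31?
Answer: 253/31 ≈ 8.1613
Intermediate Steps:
s = 1/31 ≈ 0.032258
P(N) = N³
l(L) = 5 (l(L) = 3 + 2 = 5)
P(2) + s*l(0) = 2³ + (1/31)*5 = 8 + 5/31 = 253/31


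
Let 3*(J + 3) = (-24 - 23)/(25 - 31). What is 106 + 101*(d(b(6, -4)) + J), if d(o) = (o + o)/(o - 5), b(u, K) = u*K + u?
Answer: 93071/414 ≈ 224.81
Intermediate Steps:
b(u, K) = u + K*u (b(u, K) = K*u + u = u + K*u)
J = -7/18 (J = -3 + ((-24 - 23)/(25 - 31))/3 = -3 + (-47/(-6))/3 = -3 + (-47*(-1/6))/3 = -3 + (1/3)*(47/6) = -3 + 47/18 = -7/18 ≈ -0.38889)
d(o) = 2*o/(-5 + o) (d(o) = (2*o)/(-5 + o) = 2*o/(-5 + o))
106 + 101*(d(b(6, -4)) + J) = 106 + 101*(2*(6*(1 - 4))/(-5 + 6*(1 - 4)) - 7/18) = 106 + 101*(2*(6*(-3))/(-5 + 6*(-3)) - 7/18) = 106 + 101*(2*(-18)/(-5 - 18) - 7/18) = 106 + 101*(2*(-18)/(-23) - 7/18) = 106 + 101*(2*(-18)*(-1/23) - 7/18) = 106 + 101*(36/23 - 7/18) = 106 + 101*(487/414) = 106 + 49187/414 = 93071/414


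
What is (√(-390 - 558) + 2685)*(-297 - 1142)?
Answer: -3863715 - 2878*I*√237 ≈ -3.8637e+6 - 44306.0*I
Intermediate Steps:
(√(-390 - 558) + 2685)*(-297 - 1142) = (√(-948) + 2685)*(-1439) = (2*I*√237 + 2685)*(-1439) = (2685 + 2*I*√237)*(-1439) = -3863715 - 2878*I*√237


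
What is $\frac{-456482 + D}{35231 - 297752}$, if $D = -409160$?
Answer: $\frac{865642}{262521} \approx 3.2974$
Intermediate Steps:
$\frac{-456482 + D}{35231 - 297752} = \frac{-456482 - 409160}{35231 - 297752} = - \frac{865642}{-262521} = \left(-865642\right) \left(- \frac{1}{262521}\right) = \frac{865642}{262521}$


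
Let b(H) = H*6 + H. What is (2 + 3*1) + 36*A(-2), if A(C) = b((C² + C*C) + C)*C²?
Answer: 6053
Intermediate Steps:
b(H) = 7*H (b(H) = 6*H + H = 7*H)
A(C) = C²*(7*C + 14*C²) (A(C) = (7*((C² + C*C) + C))*C² = (7*((C² + C²) + C))*C² = (7*(2*C² + C))*C² = (7*(C + 2*C²))*C² = (7*C + 14*C²)*C² = C²*(7*C + 14*C²))
(2 + 3*1) + 36*A(-2) = (2 + 3*1) + 36*((-2)³*(7 + 14*(-2))) = (2 + 3) + 36*(-8*(7 - 28)) = 5 + 36*(-8*(-21)) = 5 + 36*168 = 5 + 6048 = 6053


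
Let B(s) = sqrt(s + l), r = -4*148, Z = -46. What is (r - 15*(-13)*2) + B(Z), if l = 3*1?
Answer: -202 + I*sqrt(43) ≈ -202.0 + 6.5574*I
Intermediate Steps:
l = 3
r = -592
B(s) = sqrt(3 + s) (B(s) = sqrt(s + 3) = sqrt(3 + s))
(r - 15*(-13)*2) + B(Z) = (-592 - 15*(-13)*2) + sqrt(3 - 46) = (-592 + 195*2) + sqrt(-43) = (-592 + 390) + I*sqrt(43) = -202 + I*sqrt(43)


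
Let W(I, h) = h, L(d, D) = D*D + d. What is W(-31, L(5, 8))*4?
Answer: 276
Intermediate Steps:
L(d, D) = d + D² (L(d, D) = D² + d = d + D²)
W(-31, L(5, 8))*4 = (5 + 8²)*4 = (5 + 64)*4 = 69*4 = 276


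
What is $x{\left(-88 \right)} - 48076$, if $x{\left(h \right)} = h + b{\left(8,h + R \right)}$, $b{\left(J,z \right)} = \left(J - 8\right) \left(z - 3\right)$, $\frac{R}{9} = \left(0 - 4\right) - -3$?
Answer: $-48164$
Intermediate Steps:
$R = -9$ ($R = 9 \left(\left(0 - 4\right) - -3\right) = 9 \left(-4 + 3\right) = 9 \left(-1\right) = -9$)
$b{\left(J,z \right)} = \left(-8 + J\right) \left(-3 + z\right)$
$x{\left(h \right)} = h$ ($x{\left(h \right)} = h + \left(24 - 8 \left(h - 9\right) - 24 + 8 \left(h - 9\right)\right) = h + \left(24 - 8 \left(-9 + h\right) - 24 + 8 \left(-9 + h\right)\right) = h + \left(24 - \left(-72 + 8 h\right) - 24 + \left(-72 + 8 h\right)\right) = h + 0 = h$)
$x{\left(-88 \right)} - 48076 = -88 - 48076 = -48164$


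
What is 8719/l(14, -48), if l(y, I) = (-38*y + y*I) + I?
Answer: -8719/1252 ≈ -6.9641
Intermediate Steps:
l(y, I) = I - 38*y + I*y (l(y, I) = (-38*y + I*y) + I = I - 38*y + I*y)
8719/l(14, -48) = 8719/(-48 - 38*14 - 48*14) = 8719/(-48 - 532 - 672) = 8719/(-1252) = 8719*(-1/1252) = -8719/1252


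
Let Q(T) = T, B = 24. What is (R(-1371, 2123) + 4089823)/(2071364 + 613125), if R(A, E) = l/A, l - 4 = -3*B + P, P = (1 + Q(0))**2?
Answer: 5607147400/3680434419 ≈ 1.5235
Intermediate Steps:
P = 1 (P = (1 + 0)**2 = 1**2 = 1)
l = -67 (l = 4 + (-3*24 + 1) = 4 + (-72 + 1) = 4 - 71 = -67)
R(A, E) = -67/A
(R(-1371, 2123) + 4089823)/(2071364 + 613125) = (-67/(-1371) + 4089823)/(2071364 + 613125) = (-67*(-1/1371) + 4089823)/2684489 = (67/1371 + 4089823)*(1/2684489) = (5607147400/1371)*(1/2684489) = 5607147400/3680434419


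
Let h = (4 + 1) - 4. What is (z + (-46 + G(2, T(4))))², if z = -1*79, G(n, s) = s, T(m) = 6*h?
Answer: 14161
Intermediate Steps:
h = 1 (h = 5 - 4 = 1)
T(m) = 6 (T(m) = 6*1 = 6)
z = -79
(z + (-46 + G(2, T(4))))² = (-79 + (-46 + 6))² = (-79 - 40)² = (-119)² = 14161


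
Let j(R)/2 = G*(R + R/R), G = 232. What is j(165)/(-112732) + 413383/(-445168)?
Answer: -20222528097/12546169744 ≈ -1.6118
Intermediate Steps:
j(R) = 464 + 464*R (j(R) = 2*(232*(R + R/R)) = 2*(232*(R + 1)) = 2*(232*(1 + R)) = 2*(232 + 232*R) = 464 + 464*R)
j(165)/(-112732) + 413383/(-445168) = (464 + 464*165)/(-112732) + 413383/(-445168) = (464 + 76560)*(-1/112732) + 413383*(-1/445168) = 77024*(-1/112732) - 413383/445168 = -19256/28183 - 413383/445168 = -20222528097/12546169744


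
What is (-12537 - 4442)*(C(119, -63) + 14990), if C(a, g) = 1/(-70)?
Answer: -17816047721/70 ≈ -2.5451e+8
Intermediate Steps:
C(a, g) = -1/70
(-12537 - 4442)*(C(119, -63) + 14990) = (-12537 - 4442)*(-1/70 + 14990) = -16979*1049299/70 = -17816047721/70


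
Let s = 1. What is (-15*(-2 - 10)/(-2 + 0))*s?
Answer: -90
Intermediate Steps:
(-15*(-2 - 10)/(-2 + 0))*s = -15*(-2 - 10)/(-2 + 0)*1 = -(-180)/(-2)*1 = -(-180)*(-1)/2*1 = -15*6*1 = -90*1 = -90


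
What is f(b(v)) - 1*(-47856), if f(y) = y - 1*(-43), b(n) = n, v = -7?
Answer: 47892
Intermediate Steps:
f(y) = 43 + y (f(y) = y + 43 = 43 + y)
f(b(v)) - 1*(-47856) = (43 - 7) - 1*(-47856) = 36 + 47856 = 47892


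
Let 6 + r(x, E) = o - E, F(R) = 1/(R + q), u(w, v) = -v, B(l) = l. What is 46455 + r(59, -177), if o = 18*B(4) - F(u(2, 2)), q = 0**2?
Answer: 93397/2 ≈ 46699.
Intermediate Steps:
q = 0
F(R) = 1/R (F(R) = 1/(R + 0) = 1/R)
o = 145/2 (o = 18*4 - 1/((-1*2)) = 72 - 1/(-2) = 72 - 1*(-1/2) = 72 + 1/2 = 145/2 ≈ 72.500)
r(x, E) = 133/2 - E (r(x, E) = -6 + (145/2 - E) = 133/2 - E)
46455 + r(59, -177) = 46455 + (133/2 - 1*(-177)) = 46455 + (133/2 + 177) = 46455 + 487/2 = 93397/2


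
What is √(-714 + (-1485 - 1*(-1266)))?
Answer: I*√933 ≈ 30.545*I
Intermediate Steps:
√(-714 + (-1485 - 1*(-1266))) = √(-714 + (-1485 + 1266)) = √(-714 - 219) = √(-933) = I*√933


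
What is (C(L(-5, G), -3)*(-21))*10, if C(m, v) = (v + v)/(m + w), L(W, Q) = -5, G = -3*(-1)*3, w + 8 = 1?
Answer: -105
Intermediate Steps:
w = -7 (w = -8 + 1 = -7)
G = 9 (G = 3*3 = 9)
C(m, v) = 2*v/(-7 + m) (C(m, v) = (v + v)/(m - 7) = (2*v)/(-7 + m) = 2*v/(-7 + m))
(C(L(-5, G), -3)*(-21))*10 = ((2*(-3)/(-7 - 5))*(-21))*10 = ((2*(-3)/(-12))*(-21))*10 = ((2*(-3)*(-1/12))*(-21))*10 = ((½)*(-21))*10 = -21/2*10 = -105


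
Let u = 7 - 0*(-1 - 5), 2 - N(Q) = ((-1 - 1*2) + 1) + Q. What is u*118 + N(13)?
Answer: 817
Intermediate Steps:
N(Q) = 4 - Q (N(Q) = 2 - (((-1 - 1*2) + 1) + Q) = 2 - (((-1 - 2) + 1) + Q) = 2 - ((-3 + 1) + Q) = 2 - (-2 + Q) = 2 + (2 - Q) = 4 - Q)
u = 7 (u = 7 - 0*(-6) = 7 - 2*0 = 7 + 0 = 7)
u*118 + N(13) = 7*118 + (4 - 1*13) = 826 + (4 - 13) = 826 - 9 = 817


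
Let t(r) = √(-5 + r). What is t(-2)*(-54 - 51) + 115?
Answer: 115 - 105*I*√7 ≈ 115.0 - 277.8*I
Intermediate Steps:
t(-2)*(-54 - 51) + 115 = √(-5 - 2)*(-54 - 51) + 115 = √(-7)*(-105) + 115 = (I*√7)*(-105) + 115 = -105*I*√7 + 115 = 115 - 105*I*√7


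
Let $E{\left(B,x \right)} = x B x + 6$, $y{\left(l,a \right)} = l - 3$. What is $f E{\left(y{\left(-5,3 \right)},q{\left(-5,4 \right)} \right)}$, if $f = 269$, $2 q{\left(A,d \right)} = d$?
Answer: $-6994$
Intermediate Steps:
$q{\left(A,d \right)} = \frac{d}{2}$
$y{\left(l,a \right)} = -3 + l$
$E{\left(B,x \right)} = 6 + B x^{2}$ ($E{\left(B,x \right)} = B x x + 6 = B x^{2} + 6 = 6 + B x^{2}$)
$f E{\left(y{\left(-5,3 \right)},q{\left(-5,4 \right)} \right)} = 269 \left(6 + \left(-3 - 5\right) \left(\frac{1}{2} \cdot 4\right)^{2}\right) = 269 \left(6 - 8 \cdot 2^{2}\right) = 269 \left(6 - 32\right) = 269 \left(-26\right) = -6994$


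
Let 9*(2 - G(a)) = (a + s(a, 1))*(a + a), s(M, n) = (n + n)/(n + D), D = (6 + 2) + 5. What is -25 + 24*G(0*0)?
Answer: 23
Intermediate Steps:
D = 13 (D = 8 + 5 = 13)
s(M, n) = 2*n/(13 + n) (s(M, n) = (n + n)/(n + 13) = (2*n)/(13 + n) = 2*n/(13 + n))
G(a) = 2 - 2*a*(⅐ + a)/9 (G(a) = 2 - (a + 2*1/(13 + 1))*(a + a)/9 = 2 - (a + 2*1/14)*2*a/9 = 2 - (a + 2*1*(1/14))*2*a/9 = 2 - (a + ⅐)*2*a/9 = 2 - (⅐ + a)*2*a/9 = 2 - 2*a*(⅐ + a)/9)
-25 + 24*G(0*0) = -25 + 24*(2 - 2*(0*0)²/9 - 0*0) = -25 + 24*(2 - 2/9*0² - 2/63*0) = -25 + 24*(2 - 2/9*0 + 0) = -25 + 24*(2 + 0 + 0) = -25 + 24*2 = -25 + 48 = 23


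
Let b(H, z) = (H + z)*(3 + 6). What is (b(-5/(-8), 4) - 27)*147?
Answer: 17199/8 ≈ 2149.9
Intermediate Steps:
b(H, z) = 9*H + 9*z (b(H, z) = (H + z)*9 = 9*H + 9*z)
(b(-5/(-8), 4) - 27)*147 = ((9*(-5/(-8)) + 9*4) - 27)*147 = ((9*(-5*(-1/8)) + 36) - 27)*147 = ((9*(5/8) + 36) - 27)*147 = ((45/8 + 36) - 27)*147 = (333/8 - 27)*147 = (117/8)*147 = 17199/8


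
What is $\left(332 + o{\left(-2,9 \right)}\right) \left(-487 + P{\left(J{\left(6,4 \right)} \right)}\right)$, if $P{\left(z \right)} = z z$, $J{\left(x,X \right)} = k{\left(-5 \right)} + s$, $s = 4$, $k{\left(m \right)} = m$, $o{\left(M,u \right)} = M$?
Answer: $-160380$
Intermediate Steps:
$J{\left(x,X \right)} = -1$ ($J{\left(x,X \right)} = -5 + 4 = -1$)
$P{\left(z \right)} = z^{2}$
$\left(332 + o{\left(-2,9 \right)}\right) \left(-487 + P{\left(J{\left(6,4 \right)} \right)}\right) = \left(332 - 2\right) \left(-487 + \left(-1\right)^{2}\right) = 330 \left(-487 + 1\right) = 330 \left(-486\right) = -160380$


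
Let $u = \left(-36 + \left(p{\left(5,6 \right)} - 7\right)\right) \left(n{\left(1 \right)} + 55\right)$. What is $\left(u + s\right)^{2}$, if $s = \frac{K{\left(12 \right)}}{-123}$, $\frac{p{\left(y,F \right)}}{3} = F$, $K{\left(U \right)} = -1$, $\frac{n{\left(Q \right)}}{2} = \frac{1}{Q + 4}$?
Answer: $\frac{29020485316}{15129} \approx 1.9182 \cdot 10^{6}$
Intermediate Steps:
$n{\left(Q \right)} = \frac{2}{4 + Q}$ ($n{\left(Q \right)} = \frac{2}{Q + 4} = \frac{2}{4 + Q}$)
$p{\left(y,F \right)} = 3 F$
$s = \frac{1}{123}$ ($s = - \frac{1}{-123} = \left(-1\right) \left(- \frac{1}{123}\right) = \frac{1}{123} \approx 0.0081301$)
$u = -1385$ ($u = \left(-36 + \left(3 \cdot 6 - 7\right)\right) \left(\frac{2}{4 + 1} + 55\right) = \left(-36 + \left(18 - 7\right)\right) \left(\frac{2}{5} + 55\right) = \left(-36 + 11\right) \left(2 \cdot \frac{1}{5} + 55\right) = - 25 \left(\frac{2}{5} + 55\right) = \left(-25\right) \frac{277}{5} = -1385$)
$\left(u + s\right)^{2} = \left(-1385 + \frac{1}{123}\right)^{2} = \left(- \frac{170354}{123}\right)^{2} = \frac{29020485316}{15129}$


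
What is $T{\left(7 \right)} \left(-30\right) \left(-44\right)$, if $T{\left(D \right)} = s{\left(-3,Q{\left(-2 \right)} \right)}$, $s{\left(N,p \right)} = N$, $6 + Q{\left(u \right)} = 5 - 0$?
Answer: $-3960$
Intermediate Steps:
$Q{\left(u \right)} = -1$ ($Q{\left(u \right)} = -6 + \left(5 - 0\right) = -6 + \left(5 + 0\right) = -6 + 5 = -1$)
$T{\left(D \right)} = -3$
$T{\left(7 \right)} \left(-30\right) \left(-44\right) = \left(-3\right) \left(-30\right) \left(-44\right) = 90 \left(-44\right) = -3960$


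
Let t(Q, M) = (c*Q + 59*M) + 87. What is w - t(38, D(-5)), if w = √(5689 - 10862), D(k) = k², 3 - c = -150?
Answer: -7376 + I*√5173 ≈ -7376.0 + 71.924*I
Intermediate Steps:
c = 153 (c = 3 - 1*(-150) = 3 + 150 = 153)
t(Q, M) = 87 + 59*M + 153*Q (t(Q, M) = (153*Q + 59*M) + 87 = (59*M + 153*Q) + 87 = 87 + 59*M + 153*Q)
w = I*√5173 (w = √(-5173) = I*√5173 ≈ 71.924*I)
w - t(38, D(-5)) = I*√5173 - (87 + 59*(-5)² + 153*38) = I*√5173 - (87 + 59*25 + 5814) = I*√5173 - (87 + 1475 + 5814) = I*√5173 - 1*7376 = I*√5173 - 7376 = -7376 + I*√5173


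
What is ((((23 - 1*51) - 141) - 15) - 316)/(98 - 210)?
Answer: 125/28 ≈ 4.4643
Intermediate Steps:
((((23 - 1*51) - 141) - 15) - 316)/(98 - 210) = ((((23 - 51) - 141) - 15) - 316)/(-112) = (((-28 - 141) - 15) - 316)*(-1/112) = ((-169 - 15) - 316)*(-1/112) = (-184 - 316)*(-1/112) = -500*(-1/112) = 125/28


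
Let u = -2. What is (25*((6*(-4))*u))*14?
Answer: 16800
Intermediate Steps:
(25*((6*(-4))*u))*14 = (25*((6*(-4))*(-2)))*14 = (25*(-24*(-2)))*14 = (25*48)*14 = 1200*14 = 16800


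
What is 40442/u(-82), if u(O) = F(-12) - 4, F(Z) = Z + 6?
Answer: -20221/5 ≈ -4044.2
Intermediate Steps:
F(Z) = 6 + Z
u(O) = -10 (u(O) = (6 - 12) - 4 = -6 - 4 = -10)
40442/u(-82) = 40442/(-10) = 40442*(-1/10) = -20221/5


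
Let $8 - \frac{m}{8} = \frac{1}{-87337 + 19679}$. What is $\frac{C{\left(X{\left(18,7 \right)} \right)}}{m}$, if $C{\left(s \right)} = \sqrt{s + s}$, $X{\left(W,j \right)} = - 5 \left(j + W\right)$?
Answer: $\frac{33829 i \sqrt{10}}{433012} \approx 0.24705 i$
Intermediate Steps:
$X{\left(W,j \right)} = - 5 W - 5 j$ ($X{\left(W,j \right)} = - 5 \left(W + j\right) = - 5 W - 5 j$)
$m = \frac{2165060}{33829}$ ($m = 64 - \frac{8}{-87337 + 19679} = 64 - \frac{8}{-67658} = 64 - - \frac{4}{33829} = 64 + \frac{4}{33829} = \frac{2165060}{33829} \approx 64.0$)
$C{\left(s \right)} = \sqrt{2} \sqrt{s}$ ($C{\left(s \right)} = \sqrt{2 s} = \sqrt{2} \sqrt{s}$)
$\frac{C{\left(X{\left(18,7 \right)} \right)}}{m} = \frac{\sqrt{2} \sqrt{\left(-5\right) 18 - 35}}{\frac{2165060}{33829}} = \sqrt{2} \sqrt{-90 - 35} \cdot \frac{33829}{2165060} = \sqrt{2} \sqrt{-125} \cdot \frac{33829}{2165060} = \sqrt{2} \cdot 5 i \sqrt{5} \cdot \frac{33829}{2165060} = 5 i \sqrt{10} \cdot \frac{33829}{2165060} = \frac{33829 i \sqrt{10}}{433012}$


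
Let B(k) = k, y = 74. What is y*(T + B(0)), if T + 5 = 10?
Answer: 370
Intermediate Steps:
T = 5 (T = -5 + 10 = 5)
y*(T + B(0)) = 74*(5 + 0) = 74*5 = 370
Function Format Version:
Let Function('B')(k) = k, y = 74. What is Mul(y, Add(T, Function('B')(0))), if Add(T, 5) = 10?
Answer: 370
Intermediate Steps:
T = 5 (T = Add(-5, 10) = 5)
Mul(y, Add(T, Function('B')(0))) = Mul(74, Add(5, 0)) = Mul(74, 5) = 370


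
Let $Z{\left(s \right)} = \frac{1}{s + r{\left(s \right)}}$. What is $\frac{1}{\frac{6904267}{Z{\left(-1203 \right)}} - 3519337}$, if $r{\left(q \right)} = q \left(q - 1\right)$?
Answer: $\frac{1}{9991913821466} \approx 1.0008 \cdot 10^{-13}$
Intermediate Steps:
$r{\left(q \right)} = q \left(-1 + q\right)$
$Z{\left(s \right)} = \frac{1}{s + s \left(-1 + s\right)}$
$\frac{1}{\frac{6904267}{Z{\left(-1203 \right)}} - 3519337} = \frac{1}{\frac{6904267}{\frac{1}{1447209}} - 3519337} = \frac{1}{6904267 \frac{1}{\frac{1}{1447209}} - 3519337} = \frac{1}{6904267 \cdot 1447209 - 3519337} = \frac{1}{9991917340803 - 3519337} = \frac{1}{9991913821466}$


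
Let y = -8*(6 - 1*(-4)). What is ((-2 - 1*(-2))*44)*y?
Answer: 0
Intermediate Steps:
y = -80 (y = -8*(6 + 4) = -8*10 = -80)
((-2 - 1*(-2))*44)*y = ((-2 - 1*(-2))*44)*(-80) = ((-2 + 2)*44)*(-80) = (0*44)*(-80) = 0*(-80) = 0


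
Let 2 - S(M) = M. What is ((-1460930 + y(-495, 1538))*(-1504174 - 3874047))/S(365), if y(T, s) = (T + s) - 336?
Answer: -2617800667761/121 ≈ -2.1635e+10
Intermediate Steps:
y(T, s) = -336 + T + s
S(M) = 2 - M
((-1460930 + y(-495, 1538))*(-1504174 - 3874047))/S(365) = ((-1460930 + (-336 - 495 + 1538))*(-1504174 - 3874047))/(2 - 1*365) = ((-1460930 + 707)*(-5378221))/(2 - 365) = -1460223*(-5378221)/(-363) = 7853402003283*(-1/363) = -2617800667761/121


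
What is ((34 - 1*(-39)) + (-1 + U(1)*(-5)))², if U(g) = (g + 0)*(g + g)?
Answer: 3844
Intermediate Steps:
U(g) = 2*g² (U(g) = g*(2*g) = 2*g²)
((34 - 1*(-39)) + (-1 + U(1)*(-5)))² = ((34 - 1*(-39)) + (-1 + (2*1²)*(-5)))² = ((34 + 39) + (-1 + (2*1)*(-5)))² = (73 + (-1 + 2*(-5)))² = (73 + (-1 - 10))² = (73 - 11)² = 62² = 3844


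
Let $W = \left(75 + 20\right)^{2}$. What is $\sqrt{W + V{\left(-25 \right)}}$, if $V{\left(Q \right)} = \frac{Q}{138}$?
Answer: $\frac{5 \sqrt{6874746}}{138} \approx 94.999$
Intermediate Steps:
$V{\left(Q \right)} = \frac{Q}{138}$ ($V{\left(Q \right)} = Q \frac{1}{138} = \frac{Q}{138}$)
$W = 9025$ ($W = 95^{2} = 9025$)
$\sqrt{W + V{\left(-25 \right)}} = \sqrt{9025 + \frac{1}{138} \left(-25\right)} = \sqrt{9025 - \frac{25}{138}} = \sqrt{\frac{1245425}{138}} = \frac{5 \sqrt{6874746}}{138}$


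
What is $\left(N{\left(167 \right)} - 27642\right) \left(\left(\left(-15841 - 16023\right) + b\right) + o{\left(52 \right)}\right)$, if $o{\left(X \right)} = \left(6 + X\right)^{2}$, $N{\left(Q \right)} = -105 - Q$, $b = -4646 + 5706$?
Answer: $765960160$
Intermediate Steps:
$b = 1060$
$\left(N{\left(167 \right)} - 27642\right) \left(\left(\left(-15841 - 16023\right) + b\right) + o{\left(52 \right)}\right) = \left(\left(-105 - 167\right) - 27642\right) \left(\left(\left(-15841 - 16023\right) + 1060\right) + \left(6 + 52\right)^{2}\right) = \left(\left(-105 - 167\right) - 27642\right) \left(\left(-31864 + 1060\right) + 58^{2}\right) = \left(-272 - 27642\right) \left(-30804 + 3364\right) = \left(-27914\right) \left(-27440\right) = 765960160$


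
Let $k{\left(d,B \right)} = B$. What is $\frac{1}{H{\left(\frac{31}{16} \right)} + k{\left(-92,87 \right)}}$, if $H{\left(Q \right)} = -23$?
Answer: $\frac{1}{64} \approx 0.015625$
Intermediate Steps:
$\frac{1}{H{\left(\frac{31}{16} \right)} + k{\left(-92,87 \right)}} = \frac{1}{-23 + 87} = \frac{1}{64}$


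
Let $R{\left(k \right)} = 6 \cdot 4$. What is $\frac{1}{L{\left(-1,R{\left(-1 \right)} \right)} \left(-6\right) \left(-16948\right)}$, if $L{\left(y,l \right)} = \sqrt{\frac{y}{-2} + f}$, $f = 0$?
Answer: $\frac{\sqrt{2}}{101688} \approx 1.3907 \cdot 10^{-5}$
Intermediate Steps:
$R{\left(k \right)} = 24$
$L{\left(y,l \right)} = \frac{\sqrt{2} \sqrt{- y}}{2}$ ($L{\left(y,l \right)} = \sqrt{\frac{y}{-2} + 0} = \sqrt{y \left(- \frac{1}{2}\right) + 0} = \sqrt{- \frac{y}{2} + 0} = \sqrt{- \frac{y}{2}} = \frac{\sqrt{2} \sqrt{- y}}{2}$)
$\frac{1}{L{\left(-1,R{\left(-1 \right)} \right)} \left(-6\right) \left(-16948\right)} = \frac{1}{\frac{\sqrt{2} \sqrt{\left(-1\right) \left(-1\right)}}{2} \left(-6\right) \left(-16948\right)} = \frac{1}{\frac{\sqrt{2} \sqrt{1}}{2} \left(-6\right) \left(-16948\right)} = \frac{1}{\frac{1}{2} \sqrt{2} \cdot 1 \left(-6\right) \left(-16948\right)} = \frac{1}{\frac{\sqrt{2}}{2} \left(-6\right) \left(-16948\right)} = \frac{1}{- 3 \sqrt{2} \left(-16948\right)} = \frac{1}{50844 \sqrt{2}} = \frac{\sqrt{2}}{101688}$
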